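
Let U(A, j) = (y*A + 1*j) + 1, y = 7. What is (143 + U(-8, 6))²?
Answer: 8836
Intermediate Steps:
U(A, j) = 1 + j + 7*A (U(A, j) = (7*A + 1*j) + 1 = (7*A + j) + 1 = (j + 7*A) + 1 = 1 + j + 7*A)
(143 + U(-8, 6))² = (143 + (1 + 6 + 7*(-8)))² = (143 + (1 + 6 - 56))² = (143 - 49)² = 94² = 8836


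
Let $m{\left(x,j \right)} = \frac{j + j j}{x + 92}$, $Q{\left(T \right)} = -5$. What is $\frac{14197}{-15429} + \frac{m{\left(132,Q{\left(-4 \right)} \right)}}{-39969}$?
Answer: $- \frac{10592237051}{11511391752} \approx -0.92015$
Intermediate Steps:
$m{\left(x,j \right)} = \frac{j + j^{2}}{92 + x}$
$\frac{14197}{-15429} + \frac{m{\left(132,Q{\left(-4 \right)} \right)}}{-39969} = \frac{14197}{-15429} + \frac{\left(-5\right) \frac{1}{92 + 132} \left(1 - 5\right)}{-39969} = 14197 \left(- \frac{1}{15429}\right) + \left(-5\right) \frac{1}{224} \left(-4\right) \left(- \frac{1}{39969}\right) = - \frac{14197}{15429} + \left(-5\right) \frac{1}{224} \left(-4\right) \left(- \frac{1}{39969}\right) = - \frac{14197}{15429} + \frac{5}{56} \left(- \frac{1}{39969}\right) = - \frac{14197}{15429} - \frac{5}{2238264} = - \frac{10592237051}{11511391752}$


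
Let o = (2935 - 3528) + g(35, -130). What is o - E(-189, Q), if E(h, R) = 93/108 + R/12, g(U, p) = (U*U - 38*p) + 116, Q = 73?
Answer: 102259/18 ≈ 5681.1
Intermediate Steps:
g(U, p) = 116 + U**2 - 38*p (g(U, p) = (U**2 - 38*p) + 116 = 116 + U**2 - 38*p)
E(h, R) = 31/36 + R/12 (E(h, R) = 93*(1/108) + R*(1/12) = 31/36 + R/12)
o = 5688 (o = (2935 - 3528) + (116 + 35**2 - 38*(-130)) = -593 + (116 + 1225 + 4940) = -593 + 6281 = 5688)
o - E(-189, Q) = 5688 - (31/36 + (1/12)*73) = 5688 - (31/36 + 73/12) = 5688 - 1*125/18 = 5688 - 125/18 = 102259/18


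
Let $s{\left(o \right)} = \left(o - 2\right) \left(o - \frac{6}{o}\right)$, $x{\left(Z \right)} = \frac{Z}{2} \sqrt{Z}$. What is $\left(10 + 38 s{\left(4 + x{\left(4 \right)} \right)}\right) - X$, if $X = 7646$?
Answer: $-5983$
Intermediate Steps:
$x{\left(Z \right)} = \frac{Z^{\frac{3}{2}}}{2}$ ($x{\left(Z \right)} = Z \frac{1}{2} \sqrt{Z} = \frac{Z}{2} \sqrt{Z} = \frac{Z^{\frac{3}{2}}}{2}$)
$s{\left(o \right)} = \left(-2 + o\right) \left(o - \frac{6}{o}\right)$
$\left(10 + 38 s{\left(4 + x{\left(4 \right)} \right)}\right) - X = \left(10 + 38 \left(-6 + \left(4 + \frac{4^{\frac{3}{2}}}{2}\right)^{2} - 2 \left(4 + \frac{4^{\frac{3}{2}}}{2}\right) + \frac{12}{4 + \frac{4^{\frac{3}{2}}}{2}}\right)\right) - 7646 = \left(10 + 38 \left(-6 + \left(4 + \frac{1}{2} \cdot 8\right)^{2} - 2 \left(4 + \frac{1}{2} \cdot 8\right) + \frac{12}{4 + \frac{1}{2} \cdot 8}\right)\right) - 7646 = \left(10 + 38 \left(-6 + \left(4 + 4\right)^{2} - 2 \left(4 + 4\right) + \frac{12}{4 + 4}\right)\right) - 7646 = \left(10 + 38 \left(-6 + 8^{2} - 16 + \frac{12}{8}\right)\right) - 7646 = \left(10 + 38 \left(-6 + 64 - 16 + 12 \cdot \frac{1}{8}\right)\right) - 7646 = \left(10 + 38 \left(-6 + 64 - 16 + \frac{3}{2}\right)\right) - 7646 = \left(10 + 38 \cdot \frac{87}{2}\right) - 7646 = \left(10 + 1653\right) - 7646 = 1663 - 7646 = -5983$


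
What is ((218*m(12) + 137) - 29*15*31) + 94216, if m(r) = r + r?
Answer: 86100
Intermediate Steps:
m(r) = 2*r
((218*m(12) + 137) - 29*15*31) + 94216 = ((218*(2*12) + 137) - 29*15*31) + 94216 = ((218*24 + 137) - 435*31) + 94216 = ((5232 + 137) - 13485) + 94216 = (5369 - 13485) + 94216 = -8116 + 94216 = 86100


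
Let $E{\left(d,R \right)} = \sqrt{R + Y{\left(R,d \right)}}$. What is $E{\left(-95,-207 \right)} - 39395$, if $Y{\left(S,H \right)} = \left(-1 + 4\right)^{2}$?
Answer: $-39395 + 3 i \sqrt{22} \approx -39395.0 + 14.071 i$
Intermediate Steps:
$Y{\left(S,H \right)} = 9$ ($Y{\left(S,H \right)} = 3^{2} = 9$)
$E{\left(d,R \right)} = \sqrt{9 + R}$ ($E{\left(d,R \right)} = \sqrt{R + 9} = \sqrt{9 + R}$)
$E{\left(-95,-207 \right)} - 39395 = \sqrt{9 - 207} - 39395 = \sqrt{-198} - 39395 = 3 i \sqrt{22} - 39395 = -39395 + 3 i \sqrt{22}$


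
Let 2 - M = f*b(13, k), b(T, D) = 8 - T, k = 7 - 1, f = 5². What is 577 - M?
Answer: 450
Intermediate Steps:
f = 25
k = 6
M = 127 (M = 2 - 25*(8 - 1*13) = 2 - 25*(8 - 13) = 2 - 25*(-5) = 2 - 1*(-125) = 2 + 125 = 127)
577 - M = 577 - 1*127 = 577 - 127 = 450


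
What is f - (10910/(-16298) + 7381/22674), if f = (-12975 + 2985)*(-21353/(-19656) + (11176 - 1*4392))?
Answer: -2279421877298269103/33628217532 ≈ -6.7783e+7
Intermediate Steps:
f = -24673016545/364 (f = -9990*(-21353*(-1/19656) + (11176 - 4392)) = -9990*(21353/19656 + 6784) = -9990*133367657/19656 = -24673016545/364 ≈ -6.7783e+7)
f - (10910/(-16298) + 7381/22674) = -24673016545/364 - (10910/(-16298) + 7381/22674) = -24673016545/364 - (10910*(-1/16298) + 7381*(1/22674)) = -24673016545/364 - (-5455/8149 + 7381/22674) = -24673016545/364 - 1*(-63538901/184770426) = -24673016545/364 + 63538901/184770426 = -2279421877298269103/33628217532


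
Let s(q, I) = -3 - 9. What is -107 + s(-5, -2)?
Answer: -119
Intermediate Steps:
s(q, I) = -12
-107 + s(-5, -2) = -107 - 12 = -119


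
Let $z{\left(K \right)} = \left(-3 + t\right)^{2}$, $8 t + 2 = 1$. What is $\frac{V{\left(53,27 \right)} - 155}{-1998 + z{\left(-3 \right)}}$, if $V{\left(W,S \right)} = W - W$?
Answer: $\frac{9920}{127247} \approx 0.077959$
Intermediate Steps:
$t = - \frac{1}{8}$ ($t = - \frac{1}{4} + \frac{1}{8} \cdot 1 = - \frac{1}{4} + \frac{1}{8} = - \frac{1}{8} \approx -0.125$)
$V{\left(W,S \right)} = 0$
$z{\left(K \right)} = \frac{625}{64}$ ($z{\left(K \right)} = \left(-3 - \frac{1}{8}\right)^{2} = \left(- \frac{25}{8}\right)^{2} = \frac{625}{64}$)
$\frac{V{\left(53,27 \right)} - 155}{-1998 + z{\left(-3 \right)}} = \frac{0 - 155}{-1998 + \frac{625}{64}} = - \frac{155}{- \frac{127247}{64}} = \left(-155\right) \left(- \frac{64}{127247}\right) = \frac{9920}{127247}$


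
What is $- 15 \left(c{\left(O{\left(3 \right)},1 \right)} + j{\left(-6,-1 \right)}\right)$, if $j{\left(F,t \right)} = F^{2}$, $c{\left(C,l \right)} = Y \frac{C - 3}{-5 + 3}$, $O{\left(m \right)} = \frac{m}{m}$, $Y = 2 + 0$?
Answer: $-570$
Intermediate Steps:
$Y = 2$
$O{\left(m \right)} = 1$
$c{\left(C,l \right)} = 3 - C$ ($c{\left(C,l \right)} = 2 \frac{C - 3}{-5 + 3} = 2 \frac{-3 + C}{-2} = 2 \left(-3 + C\right) \left(- \frac{1}{2}\right) = 2 \left(\frac{3}{2} - \frac{C}{2}\right) = 3 - C$)
$- 15 \left(c{\left(O{\left(3 \right)},1 \right)} + j{\left(-6,-1 \right)}\right) = - 15 \left(\left(3 - 1\right) + \left(-6\right)^{2}\right) = - 15 \left(\left(3 - 1\right) + 36\right) = - 15 \left(2 + 36\right) = \left(-15\right) 38 = -570$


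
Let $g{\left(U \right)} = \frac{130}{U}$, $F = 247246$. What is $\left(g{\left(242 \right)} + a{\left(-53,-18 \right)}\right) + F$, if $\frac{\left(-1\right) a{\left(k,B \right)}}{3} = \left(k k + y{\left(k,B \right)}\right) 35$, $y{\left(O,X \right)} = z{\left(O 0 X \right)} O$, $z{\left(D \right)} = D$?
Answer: $- \frac{5771514}{121} \approx -47698.0$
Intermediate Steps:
$y{\left(O,X \right)} = 0$ ($y{\left(O,X \right)} = O 0 X O = 0 X O = 0 O = 0$)
$a{\left(k,B \right)} = - 105 k^{2}$ ($a{\left(k,B \right)} = - 3 \left(k k + 0\right) 35 = - 3 \left(k^{2} + 0\right) 35 = - 3 k^{2} \cdot 35 = - 3 \cdot 35 k^{2} = - 105 k^{2}$)
$\left(g{\left(242 \right)} + a{\left(-53,-18 \right)}\right) + F = \left(\frac{130}{242} - 105 \left(-53\right)^{2}\right) + 247246 = \left(130 \cdot \frac{1}{242} - 294945\right) + 247246 = \left(\frac{65}{121} - 294945\right) + 247246 = - \frac{35688280}{121} + 247246 = - \frac{5771514}{121}$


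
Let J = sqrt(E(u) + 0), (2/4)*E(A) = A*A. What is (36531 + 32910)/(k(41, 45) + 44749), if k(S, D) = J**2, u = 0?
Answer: 69441/44749 ≈ 1.5518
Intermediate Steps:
E(A) = 2*A**2 (E(A) = 2*(A*A) = 2*A**2)
J = 0 (J = sqrt(2*0**2 + 0) = sqrt(2*0 + 0) = sqrt(0 + 0) = sqrt(0) = 0)
k(S, D) = 0 (k(S, D) = 0**2 = 0)
(36531 + 32910)/(k(41, 45) + 44749) = (36531 + 32910)/(0 + 44749) = 69441/44749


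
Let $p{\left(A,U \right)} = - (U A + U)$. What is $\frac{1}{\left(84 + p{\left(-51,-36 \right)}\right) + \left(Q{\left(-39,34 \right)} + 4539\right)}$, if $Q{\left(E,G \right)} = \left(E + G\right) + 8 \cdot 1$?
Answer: $\frac{1}{2826} \approx 0.00035386$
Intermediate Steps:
$p{\left(A,U \right)} = - U - A U$ ($p{\left(A,U \right)} = - (A U + U) = - (U + A U) = - U - A U$)
$Q{\left(E,G \right)} = 8 + E + G$ ($Q{\left(E,G \right)} = \left(E + G\right) + 8 = 8 + E + G$)
$\frac{1}{\left(84 + p{\left(-51,-36 \right)}\right) + \left(Q{\left(-39,34 \right)} + 4539\right)} = \frac{1}{\left(84 - - 36 \left(1 - 51\right)\right) + \left(\left(8 - 39 + 34\right) + 4539\right)} = \frac{1}{\left(84 - \left(-36\right) \left(-50\right)\right) + \left(3 + 4539\right)} = \frac{1}{\left(84 - 1800\right) + 4542} = \frac{1}{-1716 + 4542} = \frac{1}{2826}$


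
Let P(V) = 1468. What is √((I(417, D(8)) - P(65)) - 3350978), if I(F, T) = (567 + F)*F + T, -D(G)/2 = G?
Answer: I*√2942134 ≈ 1715.3*I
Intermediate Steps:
D(G) = -2*G
I(F, T) = T + F*(567 + F) (I(F, T) = F*(567 + F) + T = T + F*(567 + F))
√((I(417, D(8)) - P(65)) - 3350978) = √(((-2*8 + 417² + 567*417) - 1*1468) - 3350978) = √(((-16 + 173889 + 236439) - 1468) - 3350978) = √((410312 - 1468) - 3350978) = √(408844 - 3350978) = √(-2942134) = I*√2942134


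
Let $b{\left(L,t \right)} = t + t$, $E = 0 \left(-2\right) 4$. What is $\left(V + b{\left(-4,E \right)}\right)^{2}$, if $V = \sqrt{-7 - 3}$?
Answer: $-10$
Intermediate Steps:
$E = 0$ ($E = 0 \cdot 4 = 0$)
$V = i \sqrt{10}$ ($V = \sqrt{-10} = i \sqrt{10} \approx 3.1623 i$)
$b{\left(L,t \right)} = 2 t$
$\left(V + b{\left(-4,E \right)}\right)^{2} = \left(i \sqrt{10} + 2 \cdot 0\right)^{2} = \left(i \sqrt{10} + 0\right)^{2} = \left(i \sqrt{10}\right)^{2} = -10$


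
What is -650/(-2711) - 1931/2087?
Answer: -3878391/5657857 ≈ -0.68549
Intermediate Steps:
-650/(-2711) - 1931/2087 = -650*(-1/2711) - 1931*1/2087 = 650/2711 - 1931/2087 = -3878391/5657857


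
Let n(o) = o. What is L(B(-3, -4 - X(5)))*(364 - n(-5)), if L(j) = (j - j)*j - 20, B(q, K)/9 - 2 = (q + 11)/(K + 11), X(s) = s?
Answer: -7380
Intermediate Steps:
B(q, K) = 18 + 9*(11 + q)/(11 + K) (B(q, K) = 18 + 9*((q + 11)/(K + 11)) = 18 + 9*((11 + q)/(11 + K)) = 18 + 9*(11 + q)/(11 + K))
L(j) = -20 (L(j) = 0*j - 20 = 0 - 20 = -20)
L(B(-3, -4 - X(5)))*(364 - n(-5)) = -20*(364 - 1*(-5)) = -20*(364 + 5) = -20*369 = -7380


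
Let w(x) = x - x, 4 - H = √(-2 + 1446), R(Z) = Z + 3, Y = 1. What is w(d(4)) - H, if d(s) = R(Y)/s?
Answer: 34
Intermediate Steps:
R(Z) = 3 + Z
d(s) = 4/s (d(s) = (3 + 1)/s = 4/s)
H = -34 (H = 4 - √(-2 + 1446) = 4 - √1444 = 4 - 1*38 = 4 - 38 = -34)
w(x) = 0
w(d(4)) - H = 0 - 1*(-34) = 0 + 34 = 34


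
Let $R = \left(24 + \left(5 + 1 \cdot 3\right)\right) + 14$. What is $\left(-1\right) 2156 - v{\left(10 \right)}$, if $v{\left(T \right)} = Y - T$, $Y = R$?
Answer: $-2192$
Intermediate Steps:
$R = 46$ ($R = \left(24 + \left(5 + 3\right)\right) + 14 = \left(24 + 8\right) + 14 = 32 + 14 = 46$)
$Y = 46$
$v{\left(T \right)} = 46 - T$
$\left(-1\right) 2156 - v{\left(10 \right)} = \left(-1\right) 2156 - \left(46 - 10\right) = -2156 - \left(46 - 10\right) = -2156 - 36 = -2192$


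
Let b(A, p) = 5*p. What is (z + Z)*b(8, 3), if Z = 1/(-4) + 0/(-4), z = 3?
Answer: 165/4 ≈ 41.250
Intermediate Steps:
Z = -¼ (Z = 1*(-¼) + 0*(-¼) = -¼ + 0 = -¼ ≈ -0.25000)
(z + Z)*b(8, 3) = (3 - ¼)*(5*3) = (11/4)*15 = 165/4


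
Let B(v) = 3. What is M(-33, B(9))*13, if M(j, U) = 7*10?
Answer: 910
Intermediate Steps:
M(j, U) = 70
M(-33, B(9))*13 = 70*13 = 910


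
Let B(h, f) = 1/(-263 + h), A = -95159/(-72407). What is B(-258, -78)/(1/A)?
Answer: -95159/37724047 ≈ -0.0025225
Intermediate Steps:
A = 95159/72407 (A = -95159*(-1/72407) = 95159/72407 ≈ 1.3142)
B(-258, -78)/(1/A) = 1/((-263 - 258)*(1/(95159/72407))) = 1/((-521)*(72407/95159)) = -1/521*95159/72407 = -95159/37724047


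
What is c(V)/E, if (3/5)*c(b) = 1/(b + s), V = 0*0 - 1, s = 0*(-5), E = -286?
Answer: 5/858 ≈ 0.0058275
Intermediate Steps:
s = 0
V = -1 (V = 0 - 1 = -1)
c(b) = 5/(3*b) (c(b) = 5/(3*(b + 0)) = 5/(3*b))
c(V)/E = ((5/3)/(-1))/(-286) = -5*(-1)/858 = -1/286*(-5/3) = 5/858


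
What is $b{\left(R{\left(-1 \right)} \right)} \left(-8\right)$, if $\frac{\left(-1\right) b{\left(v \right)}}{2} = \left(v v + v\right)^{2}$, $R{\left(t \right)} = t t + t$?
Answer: $0$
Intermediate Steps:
$R{\left(t \right)} = t + t^{2}$ ($R{\left(t \right)} = t^{2} + t = t + t^{2}$)
$b{\left(v \right)} = - 2 \left(v + v^{2}\right)^{2}$ ($b{\left(v \right)} = - 2 \left(v v + v\right)^{2} = - 2 \left(v^{2} + v\right)^{2} = - 2 \left(v + v^{2}\right)^{2}$)
$b{\left(R{\left(-1 \right)} \right)} \left(-8\right) = - 2 \left(- (1 - 1)\right)^{2} \left(1 - \left(1 - 1\right)\right)^{2} \left(-8\right) = - 2 \left(\left(-1\right) 0\right)^{2} \left(1 - 0\right)^{2} \left(-8\right) = - 2 \cdot 0^{2} \left(1 + 0\right)^{2} \left(-8\right) = \left(-2\right) 0 \cdot 1^{2} \left(-8\right) = \left(-2\right) 0 \cdot 1 \left(-8\right) = 0 \left(-8\right) = 0$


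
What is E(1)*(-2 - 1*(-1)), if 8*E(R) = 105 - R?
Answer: -13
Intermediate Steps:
E(R) = 105/8 - R/8 (E(R) = (105 - R)/8 = 105/8 - R/8)
E(1)*(-2 - 1*(-1)) = (105/8 - 1/8*1)*(-2 - 1*(-1)) = (105/8 - 1/8)*(-2 + 1) = 13*(-1) = -13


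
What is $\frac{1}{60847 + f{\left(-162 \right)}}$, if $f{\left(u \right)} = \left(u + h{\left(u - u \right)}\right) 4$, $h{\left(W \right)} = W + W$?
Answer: $\frac{1}{60199} \approx 1.6612 \cdot 10^{-5}$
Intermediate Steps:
$h{\left(W \right)} = 2 W$
$f{\left(u \right)} = 4 u$ ($f{\left(u \right)} = \left(u + 2 \left(u - u\right)\right) 4 = \left(u + 2 \cdot 0\right) 4 = \left(u + 0\right) 4 = u 4 = 4 u$)
$\frac{1}{60847 + f{\left(-162 \right)}} = \frac{1}{60847 + 4 \left(-162\right)} = \frac{1}{60847 - 648} = \frac{1}{60199}$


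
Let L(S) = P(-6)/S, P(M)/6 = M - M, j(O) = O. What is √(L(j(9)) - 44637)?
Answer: I*√44637 ≈ 211.27*I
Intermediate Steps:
P(M) = 0 (P(M) = 6*(M - M) = 6*0 = 0)
L(S) = 0 (L(S) = 0/S = 0)
√(L(j(9)) - 44637) = √(0 - 44637) = √(-44637) = I*√44637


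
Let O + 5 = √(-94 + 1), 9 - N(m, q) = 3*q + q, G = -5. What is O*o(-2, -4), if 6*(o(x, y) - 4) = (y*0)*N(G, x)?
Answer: -20 + 4*I*√93 ≈ -20.0 + 38.575*I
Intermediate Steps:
N(m, q) = 9 - 4*q (N(m, q) = 9 - (3*q + q) = 9 - 4*q)
O = -5 + I*√93 (O = -5 + √(-94 + 1) = -5 + √(-93) = -5 + I*√93 ≈ -5.0 + 9.6436*I)
o(x, y) = 4 (o(x, y) = 4 + ((y*0)*(9 - 4*x))/6 = 4 + (0*(9 - 4*x))/6 = 4 + (⅙)*0 = 4 + 0 = 4)
O*o(-2, -4) = (-5 + I*√93)*4 = -20 + 4*I*√93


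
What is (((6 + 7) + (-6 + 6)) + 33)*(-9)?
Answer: -414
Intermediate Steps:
(((6 + 7) + (-6 + 6)) + 33)*(-9) = ((13 + 0) + 33)*(-9) = (13 + 33)*(-9) = 46*(-9) = -414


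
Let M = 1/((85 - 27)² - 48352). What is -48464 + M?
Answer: -2180298433/44988 ≈ -48464.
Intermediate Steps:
M = -1/44988 (M = 1/(58² - 48352) = 1/(3364 - 48352) = 1/(-44988) = -1/44988 ≈ -2.2228e-5)
-48464 + M = -48464 - 1/44988 = -2180298433/44988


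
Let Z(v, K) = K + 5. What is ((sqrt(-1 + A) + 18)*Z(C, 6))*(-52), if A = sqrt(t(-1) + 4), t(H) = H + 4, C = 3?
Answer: -10296 - 572*sqrt(-1 + sqrt(7)) ≈ -11030.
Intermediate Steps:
t(H) = 4 + H
A = sqrt(7) (A = sqrt((4 - 1) + 4) = sqrt(3 + 4) = sqrt(7) ≈ 2.6458)
Z(v, K) = 5 + K
((sqrt(-1 + A) + 18)*Z(C, 6))*(-52) = ((sqrt(-1 + sqrt(7)) + 18)*(5 + 6))*(-52) = ((18 + sqrt(-1 + sqrt(7)))*11)*(-52) = (198 + 11*sqrt(-1 + sqrt(7)))*(-52) = -10296 - 572*sqrt(-1 + sqrt(7))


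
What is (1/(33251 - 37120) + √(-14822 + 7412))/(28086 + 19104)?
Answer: -1/182578110 + I*√7410/47190 ≈ -5.4771e-9 + 0.0018241*I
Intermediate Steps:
(1/(33251 - 37120) + √(-14822 + 7412))/(28086 + 19104) = (1/(-3869) + √(-7410))/47190 = (-1/3869 + I*√7410)*(1/47190) = -1/182578110 + I*√7410/47190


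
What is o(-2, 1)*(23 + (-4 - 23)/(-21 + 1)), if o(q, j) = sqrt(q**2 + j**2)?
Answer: 487*sqrt(5)/20 ≈ 54.448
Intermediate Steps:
o(q, j) = sqrt(j**2 + q**2)
o(-2, 1)*(23 + (-4 - 23)/(-21 + 1)) = sqrt(1**2 + (-2)**2)*(23 + (-4 - 23)/(-21 + 1)) = sqrt(1 + 4)*(23 - 27/(-20)) = sqrt(5)*(23 - 27*(-1/20)) = sqrt(5)*(23 + 27/20) = sqrt(5)*(487/20) = 487*sqrt(5)/20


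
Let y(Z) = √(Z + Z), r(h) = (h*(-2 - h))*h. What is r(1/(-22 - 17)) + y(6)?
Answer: -77/59319 + 2*√3 ≈ 3.4628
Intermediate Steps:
r(h) = h²*(-2 - h)
y(Z) = √2*√Z (y(Z) = √(2*Z) = √2*√Z)
r(1/(-22 - 17)) + y(6) = (1/(-22 - 17))²*(-2 - 1/(-22 - 17)) + √2*√6 = (1/(-39))²*(-2 - 1/(-39)) + 2*√3 = (-1/39)²*(-2 - 1*(-1/39)) + 2*√3 = (-2 + 1/39)/1521 + 2*√3 = (1/1521)*(-77/39) + 2*√3 = -77/59319 + 2*√3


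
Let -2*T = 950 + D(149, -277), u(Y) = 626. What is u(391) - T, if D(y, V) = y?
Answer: 2351/2 ≈ 1175.5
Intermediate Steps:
T = -1099/2 (T = -(950 + 149)/2 = -1/2*1099 = -1099/2 ≈ -549.50)
u(391) - T = 626 - 1*(-1099/2) = 626 + 1099/2 = 2351/2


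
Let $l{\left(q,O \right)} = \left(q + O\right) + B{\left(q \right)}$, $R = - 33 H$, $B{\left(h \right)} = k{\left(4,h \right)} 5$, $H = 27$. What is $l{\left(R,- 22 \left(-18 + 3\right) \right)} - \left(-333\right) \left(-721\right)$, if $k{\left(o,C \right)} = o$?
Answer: $-240634$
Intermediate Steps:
$B{\left(h \right)} = 20$ ($B{\left(h \right)} = 4 \cdot 5 = 20$)
$R = -891$ ($R = \left(-33\right) 27 = -891$)
$l{\left(q,O \right)} = 20 + O + q$ ($l{\left(q,O \right)} = \left(q + O\right) + 20 = \left(O + q\right) + 20 = 20 + O + q$)
$l{\left(R,- 22 \left(-18 + 3\right) \right)} - \left(-333\right) \left(-721\right) = \left(20 - 22 \left(-18 + 3\right) - 891\right) - \left(-333\right) \left(-721\right) = \left(20 - -330 - 891\right) - 240093 = \left(20 + 330 - 891\right) - 240093 = -541 - 240093 = -240634$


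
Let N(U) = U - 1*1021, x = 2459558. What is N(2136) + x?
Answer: 2460673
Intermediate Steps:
N(U) = -1021 + U (N(U) = U - 1021 = -1021 + U)
N(2136) + x = (-1021 + 2136) + 2459558 = 1115 + 2459558 = 2460673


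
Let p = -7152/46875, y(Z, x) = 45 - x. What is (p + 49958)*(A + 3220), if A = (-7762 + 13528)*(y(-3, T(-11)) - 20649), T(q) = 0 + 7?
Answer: -92765326500714996/15625 ≈ -5.9370e+12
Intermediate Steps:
T(q) = 7
p = -2384/15625 (p = -7152*1/46875 = -2384/15625 ≈ -0.15258)
A = -118843026 (A = (-7762 + 13528)*((45 - 1*7) - 20649) = 5766*((45 - 7) - 20649) = 5766*(38 - 20649) = 5766*(-20611) = -118843026)
(p + 49958)*(A + 3220) = (-2384/15625 + 49958)*(-118843026 + 3220) = (780591366/15625)*(-118839806) = -92765326500714996/15625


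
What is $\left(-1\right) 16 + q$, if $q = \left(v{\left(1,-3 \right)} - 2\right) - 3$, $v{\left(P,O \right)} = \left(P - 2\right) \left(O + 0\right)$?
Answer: $-18$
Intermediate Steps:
$v{\left(P,O \right)} = O \left(-2 + P\right)$ ($v{\left(P,O \right)} = \left(-2 + P\right) O = O \left(-2 + P\right)$)
$q = -2$ ($q = \left(- 3 \left(-2 + 1\right) - 2\right) - 3 = \left(\left(-3\right) \left(-1\right) - 2\right) - 3 = \left(3 - 2\right) - 3 = 1 - 3 = -2$)
$\left(-1\right) 16 + q = \left(-1\right) 16 - 2 = -16 - 2 = -18$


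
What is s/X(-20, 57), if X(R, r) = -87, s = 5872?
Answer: -5872/87 ≈ -67.494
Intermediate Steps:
s/X(-20, 57) = 5872/(-87) = 5872*(-1/87) = -5872/87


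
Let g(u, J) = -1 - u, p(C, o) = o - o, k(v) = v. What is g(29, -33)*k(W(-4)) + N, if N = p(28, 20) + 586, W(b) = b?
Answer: 706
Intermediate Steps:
p(C, o) = 0
N = 586 (N = 0 + 586 = 586)
g(29, -33)*k(W(-4)) + N = (-1 - 1*29)*(-4) + 586 = (-1 - 29)*(-4) + 586 = -30*(-4) + 586 = 120 + 586 = 706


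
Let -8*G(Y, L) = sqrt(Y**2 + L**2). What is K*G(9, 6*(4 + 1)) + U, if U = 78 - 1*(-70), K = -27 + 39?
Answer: 148 - 9*sqrt(109)/2 ≈ 101.02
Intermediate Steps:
K = 12
G(Y, L) = -sqrt(L**2 + Y**2)/8 (G(Y, L) = -sqrt(Y**2 + L**2)/8 = -sqrt(L**2 + Y**2)/8)
U = 148 (U = 78 + 70 = 148)
K*G(9, 6*(4 + 1)) + U = 12*(-sqrt((6*(4 + 1))**2 + 9**2)/8) + 148 = 12*(-sqrt((6*5)**2 + 81)/8) + 148 = 12*(-sqrt(30**2 + 81)/8) + 148 = 12*(-sqrt(900 + 81)/8) + 148 = 12*(-3*sqrt(109)/8) + 148 = -9*sqrt(109)/2 + 148 = 148 - 9*sqrt(109)/2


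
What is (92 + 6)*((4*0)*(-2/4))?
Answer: 0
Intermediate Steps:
(92 + 6)*((4*0)*(-2/4)) = 98*(0*(-2*1/4)) = 98*(0*(-1/2)) = 98*0 = 0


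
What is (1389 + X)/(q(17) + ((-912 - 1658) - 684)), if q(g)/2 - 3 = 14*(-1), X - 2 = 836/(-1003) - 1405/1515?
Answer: -105550567/248901471 ≈ -0.42407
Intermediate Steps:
X = 72667/303909 (X = 2 + (836/(-1003) - 1405/1515) = 2 + (836*(-1/1003) - 1405*1/1515) = 2 + (-836/1003 - 281/303) = 2 - 535151/303909 = 72667/303909 ≈ 0.23911)
q(g) = -22 (q(g) = 6 + 2*(14*(-1)) = 6 + 2*(-14) = 6 - 28 = -22)
(1389 + X)/(q(17) + ((-912 - 1658) - 684)) = (1389 + 72667/303909)/(-22 + ((-912 - 1658) - 684)) = 422202268/(303909*(-22 + (-2570 - 684))) = 422202268/(303909*(-22 - 3254)) = (422202268/303909)/(-3276) = (422202268/303909)*(-1/3276) = -105550567/248901471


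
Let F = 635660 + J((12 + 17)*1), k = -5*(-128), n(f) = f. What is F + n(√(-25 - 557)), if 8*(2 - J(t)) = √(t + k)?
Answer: 635662 - √669/8 + I*√582 ≈ 6.3566e+5 + 24.125*I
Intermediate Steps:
k = 640
J(t) = 2 - √(640 + t)/8 (J(t) = 2 - √(t + 640)/8 = 2 - √(640 + t)/8)
F = 635662 - √669/8 (F = 635660 + (2 - √(640 + (12 + 17)*1)/8) = 635660 + (2 - √(640 + 29*1)/8) = 635660 + (2 - √(640 + 29)/8) = 635660 + (2 - √669/8) = 635662 - √669/8 ≈ 6.3566e+5)
F + n(√(-25 - 557)) = (635662 - √669/8) + √(-25 - 557) = (635662 - √669/8) + √(-582) = (635662 - √669/8) + I*√582 = 635662 - √669/8 + I*√582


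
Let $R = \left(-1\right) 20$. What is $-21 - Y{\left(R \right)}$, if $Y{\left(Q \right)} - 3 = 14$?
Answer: $-38$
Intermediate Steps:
$R = -20$
$Y{\left(Q \right)} = 17$ ($Y{\left(Q \right)} = 3 + 14 = 17$)
$-21 - Y{\left(R \right)} = -21 - 17 = -38$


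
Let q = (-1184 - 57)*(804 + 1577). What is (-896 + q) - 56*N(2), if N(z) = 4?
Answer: -2955941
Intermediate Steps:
q = -2954821 (q = -1241*2381 = -2954821)
(-896 + q) - 56*N(2) = (-896 - 2954821) - 56*4 = -2955717 - 224 = -2955941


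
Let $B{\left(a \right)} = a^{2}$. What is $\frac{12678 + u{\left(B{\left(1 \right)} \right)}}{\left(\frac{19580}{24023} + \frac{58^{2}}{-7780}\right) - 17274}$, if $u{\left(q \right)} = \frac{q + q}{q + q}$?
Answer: $- \frac{592422915065}{807105192633} \approx -0.73401$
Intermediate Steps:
$u{\left(q \right)} = 1$ ($u{\left(q \right)} = \frac{2 q}{2 q} = 2 q \frac{1}{2 q} = 1$)
$\frac{12678 + u{\left(B{\left(1 \right)} \right)}}{\left(\frac{19580}{24023} + \frac{58^{2}}{-7780}\right) - 17274} = \frac{12678 + 1}{\left(\frac{19580}{24023} + \frac{58^{2}}{-7780}\right) - 17274} = \frac{12679}{\left(19580 \cdot \frac{1}{24023} + 3364 \left(- \frac{1}{7780}\right)\right) - 17274} = \frac{12679}{\left(\frac{19580}{24023} - \frac{841}{1945}\right) - 17274} = \frac{12679}{\frac{17879757}{46724735} - 17274} = \frac{12679}{- \frac{807105192633}{46724735}} = 12679 \left(- \frac{46724735}{807105192633}\right) = - \frac{592422915065}{807105192633}$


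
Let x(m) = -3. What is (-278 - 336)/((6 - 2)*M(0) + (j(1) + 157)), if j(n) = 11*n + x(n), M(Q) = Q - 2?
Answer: -614/157 ≈ -3.9108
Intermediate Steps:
M(Q) = -2 + Q
j(n) = -3 + 11*n (j(n) = 11*n - 3 = -3 + 11*n)
(-278 - 336)/((6 - 2)*M(0) + (j(1) + 157)) = (-278 - 336)/((6 - 2)*(-2 + 0) + ((-3 + 11*1) + 157)) = -614/(4*(-2) + ((-3 + 11) + 157)) = -614/(-8 + (8 + 157)) = -614/(-8 + 165) = -614/157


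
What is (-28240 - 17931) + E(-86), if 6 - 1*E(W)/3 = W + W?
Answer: -45637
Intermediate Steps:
E(W) = 18 - 6*W (E(W) = 18 - 3*(W + W) = 18 - 6*W)
(-28240 - 17931) + E(-86) = (-28240 - 17931) + (18 - 6*(-86)) = -46171 + (18 + 516) = -46171 + 534 = -45637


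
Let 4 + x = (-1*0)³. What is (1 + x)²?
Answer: 9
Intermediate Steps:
x = -4 (x = -4 + (-1*0)³ = -4 + 0³ = -4 + 0 = -4)
(1 + x)² = (1 - 4)² = (-3)² = 9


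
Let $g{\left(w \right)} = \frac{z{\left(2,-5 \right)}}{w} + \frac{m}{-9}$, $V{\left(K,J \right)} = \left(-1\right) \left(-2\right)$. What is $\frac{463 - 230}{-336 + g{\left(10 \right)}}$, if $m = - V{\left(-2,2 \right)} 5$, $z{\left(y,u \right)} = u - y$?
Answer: $- \frac{20970}{30203} \approx -0.6943$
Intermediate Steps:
$V{\left(K,J \right)} = 2$
$m = -10$ ($m = \left(-1\right) 2 \cdot 5 = \left(-2\right) 5 = -10$)
$g{\left(w \right)} = \frac{10}{9} - \frac{7}{w}$ ($g{\left(w \right)} = \frac{-5 - 2}{w} - \frac{10}{-9} = \frac{-5 - 2}{w} - - \frac{10}{9} = - \frac{7}{w} + \frac{10}{9} = \frac{10}{9} - \frac{7}{w}$)
$\frac{463 - 230}{-336 + g{\left(10 \right)}} = \frac{463 - 230}{-336 + \left(\frac{10}{9} - \frac{7}{10}\right)} = \frac{233}{-336 + \left(\frac{10}{9} - \frac{7}{10}\right)} = \frac{233}{-336 + \frac{37}{90}} = \frac{233}{- \frac{30203}{90}} = 233 \left(- \frac{90}{30203}\right) = - \frac{20970}{30203}$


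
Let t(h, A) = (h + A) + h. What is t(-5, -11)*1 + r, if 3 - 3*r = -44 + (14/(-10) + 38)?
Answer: -263/15 ≈ -17.533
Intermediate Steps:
t(h, A) = A + 2*h (t(h, A) = (A + h) + h = A + 2*h)
r = 52/15 (r = 1 - (-44 + (14/(-10) + 38))/3 = 1 - (-44 + (14*(-⅒) + 38))/3 = 1 - (-44 + (-7/5 + 38))/3 = 1 - (-44 + 183/5)/3 = 1 - ⅓*(-37/5) = 1 + 37/15 = 52/15 ≈ 3.4667)
t(-5, -11)*1 + r = (-11 + 2*(-5))*1 + 52/15 = (-11 - 10)*1 + 52/15 = -21*1 + 52/15 = -21 + 52/15 = -263/15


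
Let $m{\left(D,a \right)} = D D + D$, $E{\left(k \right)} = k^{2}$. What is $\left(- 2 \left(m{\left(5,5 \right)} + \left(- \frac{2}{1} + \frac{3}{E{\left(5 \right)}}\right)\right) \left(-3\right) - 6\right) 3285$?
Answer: $\frac{2672676}{5} \approx 5.3454 \cdot 10^{5}$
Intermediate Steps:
$m{\left(D,a \right)} = D + D^{2}$ ($m{\left(D,a \right)} = D^{2} + D = D + D^{2}$)
$\left(- 2 \left(m{\left(5,5 \right)} + \left(- \frac{2}{1} + \frac{3}{E{\left(5 \right)}}\right)\right) \left(-3\right) - 6\right) 3285 = \left(- 2 \left(5 \left(1 + 5\right) + \left(- \frac{2}{1} + \frac{3}{5^{2}}\right)\right) \left(-3\right) - 6\right) 3285 = \left(- 2 \left(5 \cdot 6 + \left(\left(-2\right) 1 + \frac{3}{25}\right)\right) \left(-3\right) - 6\right) 3285 = \left(- 2 \left(30 + \left(-2 + 3 \cdot \frac{1}{25}\right)\right) \left(-3\right) - 6\right) 3285 = \left(- 2 \left(30 + \left(-2 + \frac{3}{25}\right)\right) \left(-3\right) - 6\right) 3285 = \left(- 2 \left(30 - \frac{47}{25}\right) \left(-3\right) - 6\right) 3285 = \left(\left(-2\right) \frac{703}{25} \left(-3\right) - 6\right) 3285 = \left(\left(- \frac{1406}{25}\right) \left(-3\right) - 6\right) 3285 = \left(\frac{4218}{25} - 6\right) 3285 = \frac{4068}{25} \cdot 3285 = \frac{2672676}{5}$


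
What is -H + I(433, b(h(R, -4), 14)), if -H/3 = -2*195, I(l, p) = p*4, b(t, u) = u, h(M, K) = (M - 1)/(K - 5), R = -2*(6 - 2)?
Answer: -1114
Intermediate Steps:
R = -8 (R = -2*4 = -8)
h(M, K) = (-1 + M)/(-5 + K)
I(l, p) = 4*p
H = 1170 (H = -(-6)*195 = -3*(-390) = 1170)
-H + I(433, b(h(R, -4), 14)) = -1*1170 + 4*14 = -1170 + 56 = -1114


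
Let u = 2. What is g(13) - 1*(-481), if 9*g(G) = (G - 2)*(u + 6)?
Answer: 4417/9 ≈ 490.78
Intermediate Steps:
g(G) = -16/9 + 8*G/9 (g(G) = ((G - 2)*(2 + 6))/9 = ((-2 + G)*8)/9 = (-16 + 8*G)/9 = -16/9 + 8*G/9)
g(13) - 1*(-481) = (-16/9 + (8/9)*13) - 1*(-481) = (-16/9 + 104/9) + 481 = 88/9 + 481 = 4417/9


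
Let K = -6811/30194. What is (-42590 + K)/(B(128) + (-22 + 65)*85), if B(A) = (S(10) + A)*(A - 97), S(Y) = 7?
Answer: -1285969271/236720960 ≈ -5.4324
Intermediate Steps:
B(A) = (-97 + A)*(7 + A) (B(A) = (7 + A)*(A - 97) = (7 + A)*(-97 + A) = (-97 + A)*(7 + A))
K = -6811/30194 (K = -6811*1/30194 = -6811/30194 ≈ -0.22557)
(-42590 + K)/(B(128) + (-22 + 65)*85) = (-42590 - 6811/30194)/((-679 + 128**2 - 90*128) + (-22 + 65)*85) = -1285969271/(30194*((-679 + 16384 - 11520) + 43*85)) = -1285969271/(30194*(4185 + 3655)) = -1285969271/30194/7840 = -1285969271/30194*1/7840 = -1285969271/236720960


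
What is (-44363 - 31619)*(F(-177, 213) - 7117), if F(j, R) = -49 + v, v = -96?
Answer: 551781284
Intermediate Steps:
F(j, R) = -145 (F(j, R) = -49 - 96 = -145)
(-44363 - 31619)*(F(-177, 213) - 7117) = (-44363 - 31619)*(-145 - 7117) = -75982*(-7262) = 551781284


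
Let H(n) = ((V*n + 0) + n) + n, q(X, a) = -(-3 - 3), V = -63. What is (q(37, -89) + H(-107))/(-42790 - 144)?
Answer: -6533/42934 ≈ -0.15216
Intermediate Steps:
q(X, a) = 6 (q(X, a) = -1*(-6) = 6)
H(n) = -61*n (H(n) = ((-63*n + 0) + n) + n = (-63*n + n) + n = -62*n + n = -61*n)
(q(37, -89) + H(-107))/(-42790 - 144) = (6 - 61*(-107))/(-42790 - 144) = (6 + 6527)/(-42934) = 6533*(-1/42934) = -6533/42934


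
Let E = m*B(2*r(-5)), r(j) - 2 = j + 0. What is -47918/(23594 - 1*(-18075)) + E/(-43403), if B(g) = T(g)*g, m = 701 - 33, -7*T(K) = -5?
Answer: -13723447918/12659917249 ≈ -1.0840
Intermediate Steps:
r(j) = 2 + j (r(j) = 2 + (j + 0) = 2 + j)
T(K) = 5/7 (T(K) = -1/7*(-5) = 5/7)
m = 668
B(g) = 5*g/7
E = -20040/7 (E = 668*(5*(2*(2 - 5))/7) = 668*(5*(2*(-3))/7) = 668*((5/7)*(-6)) = 668*(-30/7) = -20040/7 ≈ -2862.9)
-47918/(23594 - 1*(-18075)) + E/(-43403) = -47918/(23594 - 1*(-18075)) - 20040/7/(-43403) = -47918/(23594 + 18075) - 20040/7*(-1/43403) = -47918/41669 + 20040/303821 = -13723447918/12659917249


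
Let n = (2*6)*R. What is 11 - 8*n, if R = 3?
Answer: -277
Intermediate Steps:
n = 36 (n = (2*6)*3 = 12*3 = 36)
11 - 8*n = 11 - 8*36 = 11 - 288 = -277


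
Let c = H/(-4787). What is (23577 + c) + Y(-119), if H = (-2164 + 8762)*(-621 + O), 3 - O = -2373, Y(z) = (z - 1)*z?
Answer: 169641969/4787 ≈ 35438.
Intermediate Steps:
Y(z) = z*(-1 + z) (Y(z) = (-1 + z)*z = z*(-1 + z))
O = 2376 (O = 3 - 1*(-2373) = 3 + 2373 = 2376)
H = 11579490 (H = (-2164 + 8762)*(-621 + 2376) = 6598*1755 = 11579490)
c = -11579490/4787 (c = 11579490/(-4787) = 11579490*(-1/4787) = -11579490/4787 ≈ -2418.9)
(23577 + c) + Y(-119) = (23577 - 11579490/4787) - 119*(-1 - 119) = 101283609/4787 - 119*(-120) = 101283609/4787 + 14280 = 169641969/4787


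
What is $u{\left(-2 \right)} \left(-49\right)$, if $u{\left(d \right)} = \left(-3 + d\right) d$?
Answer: $-490$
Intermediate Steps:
$u{\left(d \right)} = d \left(-3 + d\right)$
$u{\left(-2 \right)} \left(-49\right) = - 2 \left(-3 - 2\right) \left(-49\right) = \left(-2\right) \left(-5\right) \left(-49\right) = 10 \left(-49\right) = -490$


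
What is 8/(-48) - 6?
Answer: -37/6 ≈ -6.1667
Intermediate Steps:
8/(-48) - 6 = 8*(-1/48) - 6 = -⅙ - 6 = -37/6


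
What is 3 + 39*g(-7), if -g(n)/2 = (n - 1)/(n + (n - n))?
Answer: -603/7 ≈ -86.143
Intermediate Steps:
g(n) = -2*(-1 + n)/n (g(n) = -2*(n - 1)/(n + (n - n)) = -2*(-1 + n)/(n + 0) = -2*(-1 + n)/n)
3 + 39*g(-7) = 3 + 39*(-2 + 2/(-7)) = 3 + 39*(-2 + 2*(-1/7)) = 3 + 39*(-2 - 2/7) = 3 + 39*(-16/7) = 3 - 624/7 = -603/7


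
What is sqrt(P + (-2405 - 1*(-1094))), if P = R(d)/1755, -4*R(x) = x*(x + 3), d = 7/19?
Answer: I*sqrt(161965189815)/11115 ≈ 36.208*I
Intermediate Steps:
d = 7/19 (d = 7*(1/19) = 7/19 ≈ 0.36842)
R(x) = -x*(3 + x)/4 (R(x) = -x*(x + 3)/4 = -x*(3 + x)/4)
P = -112/633555 (P = -1/4*7/19*(3 + 7/19)/1755 = -1/4*7/19*64/19*(1/1755) = -112/361*1/1755 = -112/633555 ≈ -0.00017678)
sqrt(P + (-2405 - 1*(-1094))) = sqrt(-112/633555 + (-2405 - 1*(-1094))) = sqrt(-112/633555 + (-2405 + 1094)) = sqrt(-112/633555 - 1311) = sqrt(-830590717/633555) = I*sqrt(161965189815)/11115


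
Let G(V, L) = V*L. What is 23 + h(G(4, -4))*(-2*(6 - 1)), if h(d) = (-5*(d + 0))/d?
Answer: 73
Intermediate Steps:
G(V, L) = L*V
h(d) = -5 (h(d) = (-5*d)/d = -5)
23 + h(G(4, -4))*(-2*(6 - 1)) = 23 - (-10)*(6 - 1) = 23 - (-10)*5 = 23 - 5*(-10) = 23 + 50 = 73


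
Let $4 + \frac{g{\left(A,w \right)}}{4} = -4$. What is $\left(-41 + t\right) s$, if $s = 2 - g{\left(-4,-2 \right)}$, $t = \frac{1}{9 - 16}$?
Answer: $- \frac{9792}{7} \approx -1398.9$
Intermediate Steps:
$t = - \frac{1}{7}$ ($t = \frac{1}{-7} = - \frac{1}{7} \approx -0.14286$)
$g{\left(A,w \right)} = -32$ ($g{\left(A,w \right)} = -16 + 4 \left(-4\right) = -16 - 16 = -32$)
$s = 34$ ($s = 2 - -32 = 2 + 32 = 34$)
$\left(-41 + t\right) s = \left(-41 - \frac{1}{7}\right) 34 = \left(- \frac{288}{7}\right) 34 = - \frac{9792}{7}$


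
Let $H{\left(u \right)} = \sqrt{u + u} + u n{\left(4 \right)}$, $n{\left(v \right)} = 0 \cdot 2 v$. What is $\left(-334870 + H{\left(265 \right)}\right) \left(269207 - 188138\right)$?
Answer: $-27147576030 + 81069 \sqrt{530} \approx -2.7146 \cdot 10^{10}$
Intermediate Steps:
$n{\left(v \right)} = 0$ ($n{\left(v \right)} = 0 v = 0$)
$H{\left(u \right)} = \sqrt{2} \sqrt{u}$ ($H{\left(u \right)} = \sqrt{u + u} + u 0 = \sqrt{2 u} + 0 = \sqrt{2} \sqrt{u} + 0 = \sqrt{2} \sqrt{u}$)
$\left(-334870 + H{\left(265 \right)}\right) \left(269207 - 188138\right) = \left(-334870 + \sqrt{2} \sqrt{265}\right) \left(269207 - 188138\right) = \left(-334870 + \sqrt{530}\right) 81069 = -27147576030 + 81069 \sqrt{530}$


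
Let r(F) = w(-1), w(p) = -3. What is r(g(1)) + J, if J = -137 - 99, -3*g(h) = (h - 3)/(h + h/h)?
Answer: -239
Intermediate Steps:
g(h) = -(-3 + h)/(3*(1 + h)) (g(h) = -(h - 3)/(3*(h + h/h)) = -(-3 + h)/(3*(h + 1)) = -(-3 + h)/(3*(1 + h)))
r(F) = -3
J = -236
r(g(1)) + J = -3 - 236 = -239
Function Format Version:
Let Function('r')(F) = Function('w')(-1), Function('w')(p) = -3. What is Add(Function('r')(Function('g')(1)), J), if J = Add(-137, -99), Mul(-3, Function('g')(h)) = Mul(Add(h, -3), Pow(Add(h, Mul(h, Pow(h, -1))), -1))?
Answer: -239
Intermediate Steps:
Function('g')(h) = Mul(Rational(-1, 3), Pow(Add(1, h), -1), Add(-3, h)) (Function('g')(h) = Mul(Rational(-1, 3), Mul(Add(h, -3), Pow(Add(h, Mul(h, Pow(h, -1))), -1))) = Mul(Rational(-1, 3), Mul(Add(-3, h), Pow(Add(h, 1), -1))) = Mul(Rational(-1, 3), Mul(Add(-3, h), Pow(Add(1, h), -1))) = Mul(Rational(-1, 3), Mul(Pow(Add(1, h), -1), Add(-3, h))) = Mul(Rational(-1, 3), Pow(Add(1, h), -1), Add(-3, h)))
Function('r')(F) = -3
J = -236
Add(Function('r')(Function('g')(1)), J) = Add(-3, -236) = -239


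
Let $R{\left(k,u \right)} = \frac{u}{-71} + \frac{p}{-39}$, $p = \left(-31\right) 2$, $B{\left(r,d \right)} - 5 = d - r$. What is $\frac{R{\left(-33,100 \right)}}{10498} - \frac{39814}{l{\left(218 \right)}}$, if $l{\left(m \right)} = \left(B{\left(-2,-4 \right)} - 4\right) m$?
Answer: $\frac{289337940626}{1584258429} \approx 182.63$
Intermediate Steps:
$B{\left(r,d \right)} = 5 + d - r$ ($B{\left(r,d \right)} = 5 + \left(d - r\right) = 5 + d - r$)
$l{\left(m \right)} = - m$ ($l{\left(m \right)} = \left(\left(5 - 4 - -2\right) - 4\right) m = \left(\left(5 - 4 + 2\right) - 4\right) m = \left(3 - 4\right) m = - m$)
$p = -62$
$R{\left(k,u \right)} = \frac{62}{39} - \frac{u}{71}$ ($R{\left(k,u \right)} = \frac{u}{-71} - \frac{62}{-39} = u \left(- \frac{1}{71}\right) - - \frac{62}{39} = - \frac{u}{71} + \frac{62}{39} = \frac{62}{39} - \frac{u}{71}$)
$\frac{R{\left(-33,100 \right)}}{10498} - \frac{39814}{l{\left(218 \right)}} = \frac{\frac{62}{39} - \frac{100}{71}}{10498} - \frac{39814}{\left(-1\right) 218} = \left(\frac{62}{39} - \frac{100}{71}\right) \frac{1}{10498} - \frac{39814}{-218} = \frac{502}{2769} \cdot \frac{1}{10498} - - \frac{19907}{109} = \frac{251}{14534481} + \frac{19907}{109} = \frac{289337940626}{1584258429}$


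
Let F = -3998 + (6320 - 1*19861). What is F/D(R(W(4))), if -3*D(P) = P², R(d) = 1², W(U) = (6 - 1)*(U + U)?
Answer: 52617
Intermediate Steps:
W(U) = 10*U (W(U) = 5*(2*U) = 10*U)
R(d) = 1
D(P) = -P²/3
F = -17539 (F = -3998 + (6320 - 19861) = -3998 - 13541 = -17539)
F/D(R(W(4))) = -17539/((-⅓*1²)) = -17539/((-⅓*1)) = -17539/(-⅓) = -17539*(-3) = 52617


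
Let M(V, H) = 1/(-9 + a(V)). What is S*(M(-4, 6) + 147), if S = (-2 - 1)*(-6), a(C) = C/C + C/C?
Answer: 18504/7 ≈ 2643.4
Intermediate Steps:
a(C) = 2 (a(C) = 1 + 1 = 2)
M(V, H) = -1/7 (M(V, H) = 1/(-9 + 2) = 1/(-7) = -1/7)
S = 18 (S = -3*(-6) = 18)
S*(M(-4, 6) + 147) = 18*(-1/7 + 147) = 18*(1028/7) = 18504/7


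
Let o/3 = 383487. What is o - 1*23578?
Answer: 1126883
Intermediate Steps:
o = 1150461 (o = 3*383487 = 1150461)
o - 1*23578 = 1150461 - 1*23578 = 1150461 - 23578 = 1126883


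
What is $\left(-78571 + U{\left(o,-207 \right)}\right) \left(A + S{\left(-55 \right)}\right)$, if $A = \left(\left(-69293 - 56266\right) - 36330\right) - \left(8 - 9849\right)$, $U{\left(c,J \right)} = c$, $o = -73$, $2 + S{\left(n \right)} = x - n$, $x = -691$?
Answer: $12007837784$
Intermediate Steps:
$S{\left(n \right)} = -693 - n$ ($S{\left(n \right)} = -2 - \left(691 + n\right) = -693 - n$)
$A = -152048$ ($A = \left(-125559 - 36330\right) - \left(8 - 9849\right) = -161889 - -9841 = -161889 + 9841 = -152048$)
$\left(-78571 + U{\left(o,-207 \right)}\right) \left(A + S{\left(-55 \right)}\right) = \left(-78571 - 73\right) \left(-152048 - 638\right) = - 78644 \left(-152048 + \left(-693 + 55\right)\right) = - 78644 \left(-152048 - 638\right) = \left(-78644\right) \left(-152686\right) = 12007837784$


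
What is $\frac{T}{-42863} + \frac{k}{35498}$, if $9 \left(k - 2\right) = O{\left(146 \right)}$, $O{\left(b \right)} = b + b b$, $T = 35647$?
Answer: $- \frac{1744646269}{2282326161} \approx -0.76442$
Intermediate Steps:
$O{\left(b \right)} = b + b^{2}$
$k = \frac{7160}{3}$ ($k = 2 + \frac{146 \left(1 + 146\right)}{9} = 2 + \frac{146 \cdot 147}{9} = 2 + \frac{1}{9} \cdot 21462 = 2 + \frac{7154}{3} = \frac{7160}{3} \approx 2386.7$)
$\frac{T}{-42863} + \frac{k}{35498} = \frac{35647}{-42863} + \frac{7160}{3 \cdot 35498} = 35647 \left(- \frac{1}{42863}\right) + \frac{7160}{3} \cdot \frac{1}{35498} = - \frac{35647}{42863} + \frac{3580}{53247} = - \frac{1744646269}{2282326161}$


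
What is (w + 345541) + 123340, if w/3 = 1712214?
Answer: 5605523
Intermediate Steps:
w = 5136642 (w = 3*1712214 = 5136642)
(w + 345541) + 123340 = (5136642 + 345541) + 123340 = 5482183 + 123340 = 5605523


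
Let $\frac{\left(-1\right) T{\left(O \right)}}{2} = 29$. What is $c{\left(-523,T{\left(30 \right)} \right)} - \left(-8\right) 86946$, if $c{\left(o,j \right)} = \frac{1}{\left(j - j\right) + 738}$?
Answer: $\frac{513329185}{738} \approx 6.9557 \cdot 10^{5}$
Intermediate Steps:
$T{\left(O \right)} = -58$ ($T{\left(O \right)} = \left(-2\right) 29 = -58$)
$c{\left(o,j \right)} = \frac{1}{738}$ ($c{\left(o,j \right)} = \frac{1}{0 + 738} = \frac{1}{738}$)
$c{\left(-523,T{\left(30 \right)} \right)} - \left(-8\right) 86946 = \frac{1}{738} - \left(-8\right) 86946 = \frac{1}{738} - -695568 = \frac{1}{738} + 695568 = \frac{513329185}{738}$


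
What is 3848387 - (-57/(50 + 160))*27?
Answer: 269387603/70 ≈ 3.8484e+6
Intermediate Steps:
3848387 - (-57/(50 + 160))*27 = 3848387 - (-57/210)*27 = 3848387 - (-57*1/210)*27 = 3848387 - (-19)*27/70 = 3848387 - 1*(-513/70) = 3848387 + 513/70 = 269387603/70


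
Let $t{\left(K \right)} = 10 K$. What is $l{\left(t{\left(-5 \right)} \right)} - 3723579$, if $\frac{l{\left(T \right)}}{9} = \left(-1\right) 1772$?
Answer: $-3739527$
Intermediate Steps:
$l{\left(T \right)} = -15948$ ($l{\left(T \right)} = 9 \left(\left(-1\right) 1772\right) = 9 \left(-1772\right) = -15948$)
$l{\left(t{\left(-5 \right)} \right)} - 3723579 = -15948 - 3723579 = -3739527$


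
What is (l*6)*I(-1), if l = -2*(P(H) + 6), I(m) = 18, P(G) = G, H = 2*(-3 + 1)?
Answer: -432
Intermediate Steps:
H = -4 (H = 2*(-2) = -4)
l = -4 (l = -2*(-4 + 6) = -2*2 = -4)
(l*6)*I(-1) = -4*6*18 = -24*18 = -432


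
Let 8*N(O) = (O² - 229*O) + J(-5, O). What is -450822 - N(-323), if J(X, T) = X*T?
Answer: -3786487/8 ≈ -4.7331e+5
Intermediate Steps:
J(X, T) = T*X
N(O) = -117*O/4 + O²/8 (N(O) = ((O² - 229*O) + O*(-5))/8 = ((O² - 229*O) - 5*O)/8 = (O² - 234*O)/8 = -117*O/4 + O²/8)
-450822 - N(-323) = -450822 - (-323)*(-234 - 323)/8 = -450822 - (-323)*(-557)/8 = -450822 - 1*179911/8 = -450822 - 179911/8 = -3786487/8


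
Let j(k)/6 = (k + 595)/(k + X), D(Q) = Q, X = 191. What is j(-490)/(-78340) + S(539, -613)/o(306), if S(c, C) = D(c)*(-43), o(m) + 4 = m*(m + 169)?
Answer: -13569964996/85113382159 ≈ -0.15943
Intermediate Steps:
o(m) = -4 + m*(169 + m) (o(m) = -4 + m*(m + 169) = -4 + m*(169 + m))
S(c, C) = -43*c (S(c, C) = c*(-43) = -43*c)
j(k) = 6*(595 + k)/(191 + k) (j(k) = 6*((k + 595)/(k + 191)) = 6*((595 + k)/(191 + k)) = 6*(595 + k)/(191 + k))
j(-490)/(-78340) + S(539, -613)/o(306) = (6*(595 - 490)/(191 - 490))/(-78340) + (-43*539)/(-4 + 306² + 169*306) = (6*105/(-299))*(-1/78340) - 23177/(-4 + 93636 + 51714) = (6*(-1/299)*105)*(-1/78340) - 23177/145346 = -630/299*(-1/78340) - 23177*1/145346 = 63/2342366 - 23177/145346 = -13569964996/85113382159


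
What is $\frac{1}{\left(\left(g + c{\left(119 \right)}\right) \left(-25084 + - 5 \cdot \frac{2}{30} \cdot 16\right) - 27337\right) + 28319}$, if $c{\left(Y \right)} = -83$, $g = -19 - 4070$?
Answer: $\frac{3}{314021042} \approx 9.5535 \cdot 10^{-9}$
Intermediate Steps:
$g = -4089$ ($g = -19 - 4070 = -4089$)
$\frac{1}{\left(\left(g + c{\left(119 \right)}\right) \left(-25084 + - 5 \cdot \frac{2}{30} \cdot 16\right) - 27337\right) + 28319} = \frac{1}{\left(\left(-4089 - 83\right) \left(-25084 + - 5 \cdot \frac{2}{30} \cdot 16\right) - 27337\right) + 28319} = \frac{1}{\left(- 4172 \left(-25084 + - 5 \cdot 2 \cdot \frac{1}{30} \cdot 16\right) - 27337\right) + 28319} = \frac{1}{\left(- 4172 \left(-25084 + \left(-5\right) \frac{1}{15} \cdot 16\right) - 27337\right) + 28319} = \frac{1}{\left(- 4172 \left(-25084 - \frac{16}{3}\right) - 27337\right) + 28319} = \frac{1}{\left(\left(-4172\right) \left(- \frac{75268}{3}\right) - 27337\right) + 28319} = \frac{1}{\left(\frac{314018096}{3} - 27337\right) + 28319} = \frac{1}{\frac{313936085}{3} + 28319} = \frac{1}{\frac{314021042}{3}} = \frac{3}{314021042}$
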